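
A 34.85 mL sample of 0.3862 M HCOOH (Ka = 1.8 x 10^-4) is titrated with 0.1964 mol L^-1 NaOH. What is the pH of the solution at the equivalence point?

n(HCOOH) = 0.3862 x 0.03485 = 0.01346 mol; V(NaOH) at equivalence = 0.01346/0.1964 = 0.06853 L.
At equivalence all the acid is converted to HCOO-; total volume = 0.03485 + 0.06853 = 0.1034 L, so [HCOO-] = 0.01346/0.1034 = 0.1302 M.
Kb = Kw/Ka = 1.0e-14 / 1.8 x 10^-4 = 5.56e-11.
[OH^-] = sqrt(Kb x [HCOO-]) = sqrt(5.56e-11 x 0.1302) = 2.69e-6 M.
pOH = 5.57, so pH = 14.00 - 5.57 = 8.43.

8.43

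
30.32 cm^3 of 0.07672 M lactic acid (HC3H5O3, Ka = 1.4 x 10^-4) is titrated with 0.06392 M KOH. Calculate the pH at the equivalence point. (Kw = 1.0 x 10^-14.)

8.20

n(HC3H5O3) = 0.07672 x 0.03032 = 0.002326 mol; V(KOH) at equivalence = 0.002326/0.06392 = 0.03639 L.
At equivalence all the acid is converted to C3H5O3-; total volume = 0.03032 + 0.03639 = 0.06671 L, so [C3H5O3-] = 0.002326/0.06671 = 0.03487 M.
Kb = Kw/Ka = 1.0e-14 / 1.4 x 10^-4 = 7.14e-11.
[OH^-] = sqrt(Kb x [C3H5O3-]) = sqrt(7.14e-11 x 0.03487) = 1.58e-6 M.
pOH = 5.80, so pH = 14.00 - 5.80 = 8.20.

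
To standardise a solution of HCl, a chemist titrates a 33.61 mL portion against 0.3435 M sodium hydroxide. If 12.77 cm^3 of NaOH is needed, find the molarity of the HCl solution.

n(NaOH) delivered = 0.3435 x 0.01277 = 0.004386 mol.
For a 1:1 reaction, n(HCl) = 0.004386 mol.
[HCl] = 0.004386 mol / 0.03361 L = 0.131 M.

0.131 M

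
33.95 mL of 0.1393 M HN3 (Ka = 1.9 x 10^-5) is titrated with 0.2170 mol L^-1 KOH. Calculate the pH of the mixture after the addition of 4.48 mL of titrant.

4.13

Initial n(HN3) = 0.1393 x 0.03395 = 0.004729 mol.
n(KOH) added = 0.2170 x 0.004480 = 0.0009722 mol, converting that many moles of HN3 to N3-.
Remaining n(HN3) = 0.003757 mol; n(N3-) = 0.0009722 mol.
By Henderson-Hasselbalch, pH = pKa + log([A^-]/[HA]) = 4.72 + log(0.0009722/0.003757) = 4.72 + (-0.59) = 4.13.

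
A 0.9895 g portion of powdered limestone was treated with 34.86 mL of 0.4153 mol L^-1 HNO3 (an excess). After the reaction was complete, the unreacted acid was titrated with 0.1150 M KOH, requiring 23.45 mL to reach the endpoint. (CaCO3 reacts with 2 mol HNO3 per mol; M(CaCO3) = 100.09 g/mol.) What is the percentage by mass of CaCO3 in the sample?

Total n(HNO3) added = 0.4153 x 0.03486 = 0.01448 mol.
n(KOH) used = 0.1150 x 0.02345 = 0.002697 mol, which equals the excess n(HNO3).
So n(HNO3) consumed by the sample = 0.01448 - 0.002697 = 0.01178 mol.
n(CaCO3) = 0.01178 / 2 = 0.005890 mol.
mass CaCO3 = 0.005890 x 100.09 = 0.5896 g, so %CaCO3 = 0.5896/0.9895 x 100 = 59.6%.

59.6%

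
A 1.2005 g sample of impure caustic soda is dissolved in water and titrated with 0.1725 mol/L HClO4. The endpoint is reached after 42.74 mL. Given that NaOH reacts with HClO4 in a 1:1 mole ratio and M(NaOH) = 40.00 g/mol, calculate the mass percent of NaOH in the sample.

24.6%

n(HClO4) = 0.1725 x 0.04274 = 0.007373 mol.
n(NaOH) = 0.007373 / 1 = 0.007373 mol.
mass of NaOH = 0.007373 x 40.00 = 0.2949 g.
% purity = 0.2949 / 1.2005 x 100 = 24.6%.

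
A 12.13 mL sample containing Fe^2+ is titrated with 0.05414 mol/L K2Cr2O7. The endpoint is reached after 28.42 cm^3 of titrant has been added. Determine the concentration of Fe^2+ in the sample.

0.761 M

n(K2Cr2O7) = 0.05414 x 0.02842 = 0.001539 mol.
From the balanced equation, 1 mol K2Cr2O7 reacts with 6 mol Fe^2+, so n(Fe^2+) = 0.001539 x 6/1 = 0.009232 mol.
[Fe^2+] = 0.009232 / 0.01213 L = 0.761 M.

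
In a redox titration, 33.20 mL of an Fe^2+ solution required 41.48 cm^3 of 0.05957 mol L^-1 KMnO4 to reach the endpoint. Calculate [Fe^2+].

n(KMnO4) = 0.05957 x 0.04148 = 0.002471 mol.
From the balanced equation, 1 mol KMnO4 reacts with 5 mol Fe^2+, so n(Fe^2+) = 0.002471 x 5/1 = 0.01235 mol.
[Fe^2+] = 0.01235 / 0.03320 L = 0.372 M.

0.372 M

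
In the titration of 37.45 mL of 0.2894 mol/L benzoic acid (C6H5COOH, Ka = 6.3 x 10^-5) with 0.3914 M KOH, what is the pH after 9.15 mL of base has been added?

Initial n(C6H5COOH) = 0.2894 x 0.03745 = 0.01084 mol.
n(KOH) added = 0.3914 x 0.009150 = 0.003581 mol, converting that many moles of C6H5COOH to C6H5COO-.
Remaining n(C6H5COOH) = 0.007257 mol; n(C6H5COO-) = 0.003581 mol.
By Henderson-Hasselbalch, pH = pKa + log([A^-]/[HA]) = 4.20 + log(0.003581/0.007257) = 4.20 + (-0.31) = 3.89.

3.89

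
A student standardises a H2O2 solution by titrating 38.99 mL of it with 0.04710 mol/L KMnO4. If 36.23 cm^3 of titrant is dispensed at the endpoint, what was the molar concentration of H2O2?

0.109 M

n(KMnO4) = 0.04710 x 0.03623 = 0.001706 mol.
From the balanced equation, 2 mol KMnO4 reacts with 5 mol H2O2, so n(H2O2) = 0.001706 x 5/2 = 0.004266 mol.
[H2O2] = 0.004266 / 0.03899 L = 0.109 M.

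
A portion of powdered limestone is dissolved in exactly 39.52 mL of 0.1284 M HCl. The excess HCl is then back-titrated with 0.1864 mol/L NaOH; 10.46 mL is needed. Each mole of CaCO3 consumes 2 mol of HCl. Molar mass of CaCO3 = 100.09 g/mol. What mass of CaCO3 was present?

Total n(HCl) added = 0.1284 x 0.03952 = 0.005074 mol.
n(NaOH) used = 0.1864 x 0.01046 = 0.001950 mol, which equals the excess n(HCl).
So n(HCl) consumed by the sample = 0.005074 - 0.001950 = 0.003125 mol.
n(CaCO3) = 0.003125 / 2 = 0.001562 mol.
mass = 0.001562 mol x 100.09 g/mol = 0.156 g.

0.156 g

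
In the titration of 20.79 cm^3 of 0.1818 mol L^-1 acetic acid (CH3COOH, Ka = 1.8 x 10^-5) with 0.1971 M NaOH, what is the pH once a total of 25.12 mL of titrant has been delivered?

n(acid) = 0.1818 x 0.02079 = 0.003780 mol; n(NaOH) added = 0.1971 x 0.02512 = 0.004951 mol.
Base is in excess by 0.004951 - 0.003780 = 0.001172 mol in a total volume of 0.04591 L.
[OH^-] = 0.001172/0.04591 = 0.02552 M, so pOH = 1.59 and pH = 14.00 - 1.59 = 12.41.

12.41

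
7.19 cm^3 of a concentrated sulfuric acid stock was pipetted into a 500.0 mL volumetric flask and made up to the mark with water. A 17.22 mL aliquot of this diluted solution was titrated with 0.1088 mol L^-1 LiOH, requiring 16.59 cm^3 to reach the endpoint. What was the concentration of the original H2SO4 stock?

3.64 M

n(LiOH) = 0.1088 x 0.01659 = 0.001805 mol.
n(H2SO4) in the aliquot = 0.001805 x 1/2 = 0.0009025 mol.
[diluted H2SO4] = 0.0009025 / 0.01722 = 0.05241 M.
Dilution factor = 500.0/7.190 = 69.54, so [stock] = 0.05241 x 69.54 = 3.64 M.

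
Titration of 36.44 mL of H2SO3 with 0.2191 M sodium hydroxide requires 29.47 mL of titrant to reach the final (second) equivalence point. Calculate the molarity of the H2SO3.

n(NaOH) = 0.2191 x 0.02947 = 0.006457 mol.
At the final (second) equivalence point, 2 mol OH^- react per mol H2SO3, so n(H2SO3) = 0.006457 / 2 = 0.003228 mol.
[H2SO3] = 0.003228 / 0.03644 L = 0.0886 M.

0.0886 M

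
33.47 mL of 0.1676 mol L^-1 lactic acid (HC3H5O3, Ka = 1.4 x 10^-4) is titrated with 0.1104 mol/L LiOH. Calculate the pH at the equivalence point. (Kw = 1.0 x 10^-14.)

8.34

n(HC3H5O3) = 0.1676 x 0.03347 = 0.005610 mol; V(LiOH) at equivalence = 0.005610/0.1104 = 0.05081 L.
At equivalence all the acid is converted to C3H5O3-; total volume = 0.03347 + 0.05081 = 0.08428 L, so [C3H5O3-] = 0.005610/0.08428 = 0.06656 M.
Kb = Kw/Ka = 1.0e-14 / 1.4 x 10^-4 = 7.14e-11.
[OH^-] = sqrt(Kb x [C3H5O3-]) = sqrt(7.14e-11 x 0.06656) = 2.18e-6 M.
pOH = 5.66, so pH = 14.00 - 5.66 = 8.34.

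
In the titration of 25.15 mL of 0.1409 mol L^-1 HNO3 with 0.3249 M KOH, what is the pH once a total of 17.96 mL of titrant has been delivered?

12.73

n(acid) = 0.1409 x 0.02515 = 0.003544 mol; n(KOH) added = 0.3249 x 0.01796 = 0.005835 mol.
Base is in excess by 0.005835 - 0.003544 = 0.002292 mol in a total volume of 0.04311 L.
[OH^-] = 0.002292/0.04311 = 0.05316 M, so pOH = 1.27 and pH = 14.00 - 1.27 = 12.73.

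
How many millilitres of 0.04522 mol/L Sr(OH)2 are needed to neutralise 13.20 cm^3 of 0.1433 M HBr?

20.9 mL

n(HBr) = 0.1433 mol/L x 0.01320 L = 0.001892 mol.
The neutralisation is 2 HBr : 1 Sr(OH)2, so n(Sr(OH)2) = 0.001892 x 1/2 = 0.0009458 mol.
V(Sr(OH)2) = 0.0009458 / 0.04522 = 0.02092 L = 20.9 mL.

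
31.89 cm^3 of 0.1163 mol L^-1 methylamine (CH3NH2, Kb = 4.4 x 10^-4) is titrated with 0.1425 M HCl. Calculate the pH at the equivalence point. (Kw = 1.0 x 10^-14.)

n(CH3NH2) = 0.1163 x 0.03189 = 0.003709 mol; V(HCl) at equivalence = 0.003709/0.1425 = 0.02603 L.
At equivalence the base is fully converted to CH3NH3+; total volume = 0.05792 L, so [CH3NH3+] = 0.003709/0.05792 = 0.06404 M.
Ka(CH3NH3+) = Kw/Kb = 1.0e-14 / 4.4 x 10^-4 = 2.27e-11.
[H^+] = sqrt(Ka x [CH3NH3+]) = sqrt(2.27e-11 x 0.06404) = 1.21e-6 M.
pH = -log(1.21e-6) = 5.92.

5.92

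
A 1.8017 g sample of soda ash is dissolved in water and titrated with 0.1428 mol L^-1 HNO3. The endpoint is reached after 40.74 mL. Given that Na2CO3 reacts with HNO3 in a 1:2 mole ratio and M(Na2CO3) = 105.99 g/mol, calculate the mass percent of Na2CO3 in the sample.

17.1%

n(HNO3) = 0.1428 x 0.04074 = 0.005818 mol.
n(Na2CO3) = 0.005818 / 2 = 0.002909 mol.
mass of Na2CO3 = 0.002909 x 105.99 = 0.3083 g.
% purity = 0.3083 / 1.8017 x 100 = 17.1%.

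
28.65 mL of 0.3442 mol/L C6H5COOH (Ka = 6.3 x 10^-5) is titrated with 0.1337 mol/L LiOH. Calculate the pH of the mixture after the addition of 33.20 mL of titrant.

4.11

Initial n(C6H5COOH) = 0.3442 x 0.02865 = 0.009861 mol.
n(LiOH) added = 0.1337 x 0.03320 = 0.004439 mol, converting that many moles of C6H5COOH to C6H5COO-.
Remaining n(C6H5COOH) = 0.005422 mol; n(C6H5COO-) = 0.004439 mol.
By Henderson-Hasselbalch, pH = pKa + log([A^-]/[HA]) = 4.20 + log(0.004439/0.005422) = 4.20 + (-0.09) = 4.11.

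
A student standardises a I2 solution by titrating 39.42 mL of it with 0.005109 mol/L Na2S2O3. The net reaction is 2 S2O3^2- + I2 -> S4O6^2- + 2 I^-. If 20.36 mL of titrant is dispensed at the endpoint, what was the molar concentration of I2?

0.00132 M

n(Na2S2O3) = 0.005109 x 0.02036 = 0.0001040 mol.
From the balanced equation, 2 mol Na2S2O3 reacts with 1 mol I2, so n(I2) = 0.0001040 x 1/2 = 5.201e-5 mol.
[I2] = 5.201e-5 / 0.03942 L = 0.00132 M.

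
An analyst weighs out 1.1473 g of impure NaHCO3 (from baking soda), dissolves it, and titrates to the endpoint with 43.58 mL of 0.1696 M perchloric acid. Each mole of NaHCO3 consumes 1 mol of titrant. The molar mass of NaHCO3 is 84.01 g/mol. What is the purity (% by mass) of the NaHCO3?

54.1%

n(HClO4) = 0.1696 x 0.04358 = 0.007391 mol.
n(NaHCO3) = 0.007391 / 1 = 0.007391 mol.
mass of NaHCO3 = 0.007391 x 84.01 = 0.6209 g.
% purity = 0.6209 / 1.1473 x 100 = 54.1%.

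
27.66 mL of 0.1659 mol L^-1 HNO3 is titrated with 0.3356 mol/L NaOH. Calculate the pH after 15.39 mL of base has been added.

n(acid) = 0.1659 x 0.02766 = 0.004589 mol; n(NaOH) added = 0.3356 x 0.01539 = 0.005165 mol.
Base is in excess by 0.005165 - 0.004589 = 0.0005761 mol in a total volume of 0.04305 L.
[OH^-] = 0.0005761/0.04305 = 0.01338 M, so pOH = 1.87 and pH = 14.00 - 1.87 = 12.13.

12.13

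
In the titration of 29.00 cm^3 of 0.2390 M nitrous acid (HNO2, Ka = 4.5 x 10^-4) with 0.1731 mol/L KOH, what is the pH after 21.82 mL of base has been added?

3.43

Initial n(HNO2) = 0.2390 x 0.02900 = 0.006931 mol.
n(KOH) added = 0.1731 x 0.02182 = 0.003777 mol, converting that many moles of HNO2 to NO2-.
Remaining n(HNO2) = 0.003154 mol; n(NO2-) = 0.003777 mol.
By Henderson-Hasselbalch, pH = pKa + log([A^-]/[HA]) = 3.35 + log(0.003777/0.003154) = 3.35 + (+0.08) = 3.43.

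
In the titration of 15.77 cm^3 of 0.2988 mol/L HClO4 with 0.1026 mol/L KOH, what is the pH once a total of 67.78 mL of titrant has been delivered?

n(acid) = 0.2988 x 0.01577 = 0.004712 mol; n(KOH) added = 0.1026 x 0.06778 = 0.006954 mol.
Base is in excess by 0.006954 - 0.004712 = 0.002242 mol in a total volume of 0.08355 L.
[OH^-] = 0.002242/0.08355 = 0.02684 M, so pOH = 1.57 and pH = 14.00 - 1.57 = 12.43.

12.43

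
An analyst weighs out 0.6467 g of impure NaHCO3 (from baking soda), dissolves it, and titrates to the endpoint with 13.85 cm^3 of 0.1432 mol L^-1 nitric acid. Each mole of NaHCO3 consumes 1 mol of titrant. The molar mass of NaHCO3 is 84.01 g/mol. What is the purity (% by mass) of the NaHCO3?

n(HNO3) = 0.1432 x 0.01385 = 0.001983 mol.
n(NaHCO3) = 0.001983 / 1 = 0.001983 mol.
mass of NaHCO3 = 0.001983 x 84.01 = 0.1666 g.
% purity = 0.1666 / 0.6467 x 100 = 25.8%.

25.8%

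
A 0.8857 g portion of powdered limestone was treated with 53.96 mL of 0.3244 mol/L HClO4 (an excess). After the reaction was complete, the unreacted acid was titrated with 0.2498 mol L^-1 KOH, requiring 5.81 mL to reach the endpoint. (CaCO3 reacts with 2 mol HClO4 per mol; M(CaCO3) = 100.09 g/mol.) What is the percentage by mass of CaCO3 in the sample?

90.7%

Total n(HClO4) added = 0.3244 x 0.05396 = 0.01750 mol.
n(KOH) used = 0.2498 x 0.005810 = 0.001451 mol, which equals the excess n(HClO4).
So n(HClO4) consumed by the sample = 0.01750 - 0.001451 = 0.01605 mol.
n(CaCO3) = 0.01605 / 2 = 0.008027 mol.
mass CaCO3 = 0.008027 x 100.09 = 0.8034 g, so %CaCO3 = 0.8034/0.8857 x 100 = 90.7%.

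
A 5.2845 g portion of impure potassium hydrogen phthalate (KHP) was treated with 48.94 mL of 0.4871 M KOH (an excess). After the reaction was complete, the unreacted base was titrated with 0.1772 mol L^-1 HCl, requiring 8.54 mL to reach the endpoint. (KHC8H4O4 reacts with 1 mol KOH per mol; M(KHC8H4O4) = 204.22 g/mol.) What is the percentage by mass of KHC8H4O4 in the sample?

86.3%

Total n(KOH) added = 0.4871 x 0.04894 = 0.02384 mol.
n(HCl) used = 0.1772 x 0.008540 = 0.001513 mol, which equals the excess n(KOH).
So n(KOH) consumed by the sample = 0.02384 - 0.001513 = 0.02233 mol.
n(KHC8H4O4) = 0.02233 / 1 = 0.02233 mol.
mass KHC8H4O4 = 0.02233 x 204.22 = 4.559 g, so %KHC8H4O4 = 4.559/5.2845 x 100 = 86.3%.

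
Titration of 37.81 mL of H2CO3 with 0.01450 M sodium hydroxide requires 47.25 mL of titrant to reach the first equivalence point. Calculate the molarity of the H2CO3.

0.0181 M

n(NaOH) = 0.01450 x 0.04725 = 0.0006851 mol.
At the first equivalence point, 1 mol OH^- react per mol H2CO3, so n(H2CO3) = 0.0006851 / 1 = 0.0006851 mol.
[H2CO3] = 0.0006851 / 0.03781 L = 0.0181 M.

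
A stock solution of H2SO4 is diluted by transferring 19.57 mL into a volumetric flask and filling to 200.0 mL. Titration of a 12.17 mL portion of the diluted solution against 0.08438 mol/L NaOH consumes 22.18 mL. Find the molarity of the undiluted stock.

0.786 M

n(NaOH) = 0.08438 x 0.02218 = 0.001872 mol.
n(H2SO4) in the aliquot = 0.001872 x 1/2 = 0.0009358 mol.
[diluted H2SO4] = 0.0009358 / 0.01217 = 0.07689 M.
Dilution factor = 200.0/19.57 = 10.22, so [stock] = 0.07689 x 10.22 = 0.786 M.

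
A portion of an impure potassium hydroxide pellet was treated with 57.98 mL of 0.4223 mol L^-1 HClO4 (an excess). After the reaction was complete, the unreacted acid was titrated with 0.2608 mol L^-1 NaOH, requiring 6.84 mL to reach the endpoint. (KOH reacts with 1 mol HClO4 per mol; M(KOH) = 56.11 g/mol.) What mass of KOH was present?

1.27 g

Total n(HClO4) added = 0.4223 x 0.05798 = 0.02448 mol.
n(NaOH) used = 0.2608 x 0.006840 = 0.001784 mol, which equals the excess n(HClO4).
So n(HClO4) consumed by the sample = 0.02448 - 0.001784 = 0.02270 mol.
n(KOH) = 0.02270 / 1 = 0.02270 mol.
mass = 0.02270 mol x 56.11 g/mol = 1.27 g.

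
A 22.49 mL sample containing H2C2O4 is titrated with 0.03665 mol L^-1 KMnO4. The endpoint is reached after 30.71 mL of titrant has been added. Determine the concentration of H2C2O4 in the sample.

0.125 M

n(KMnO4) = 0.03665 x 0.03071 = 0.001126 mol.
From the balanced equation, 2 mol KMnO4 reacts with 5 mol H2C2O4, so n(H2C2O4) = 0.001126 x 5/2 = 0.002814 mol.
[H2C2O4] = 0.002814 / 0.02249 L = 0.125 M.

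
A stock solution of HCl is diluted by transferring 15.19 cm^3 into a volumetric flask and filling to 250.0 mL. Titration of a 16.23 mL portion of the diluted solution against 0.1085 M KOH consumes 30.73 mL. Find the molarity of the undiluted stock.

3.38 M

n(KOH) = 0.1085 x 0.03073 = 0.003334 mol.
n(HCl) in the aliquot = 0.003334 mol.
[diluted HCl] = 0.003334 / 0.01623 = 0.2054 M.
Dilution factor = 250.0/15.19 = 16.46, so [stock] = 0.2054 x 16.46 = 3.38 M.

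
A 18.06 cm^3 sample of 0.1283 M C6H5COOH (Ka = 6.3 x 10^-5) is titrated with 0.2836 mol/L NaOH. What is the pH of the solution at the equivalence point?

n(C6H5COOH) = 0.1283 x 0.01806 = 0.002317 mol; V(NaOH) at equivalence = 0.002317/0.2836 = 0.008170 L.
At equivalence all the acid is converted to C6H5COO-; total volume = 0.01806 + 0.008170 = 0.02623 L, so [C6H5COO-] = 0.002317/0.02623 = 0.08834 M.
Kb = Kw/Ka = 1.0e-14 / 6.3 x 10^-5 = 1.59e-10.
[OH^-] = sqrt(Kb x [C6H5COO-]) = sqrt(1.59e-10 x 0.08834) = 3.74e-6 M.
pOH = 5.43, so pH = 14.00 - 5.43 = 8.57.

8.57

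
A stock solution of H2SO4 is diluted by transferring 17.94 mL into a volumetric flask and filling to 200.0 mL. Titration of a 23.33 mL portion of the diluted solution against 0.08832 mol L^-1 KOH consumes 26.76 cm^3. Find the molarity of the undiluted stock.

n(KOH) = 0.08832 x 0.02676 = 0.002363 mol.
n(H2SO4) in the aliquot = 0.002363 x 1/2 = 0.001182 mol.
[diluted H2SO4] = 0.001182 / 0.02333 = 0.05065 M.
Dilution factor = 200.0/17.94 = 11.15, so [stock] = 0.05065 x 11.15 = 0.565 M.

0.565 M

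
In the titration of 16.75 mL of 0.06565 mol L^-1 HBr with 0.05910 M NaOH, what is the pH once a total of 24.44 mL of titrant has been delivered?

n(acid) = 0.06565 x 0.01675 = 0.001100 mol; n(NaOH) added = 0.05910 x 0.02444 = 0.001444 mol.
Base is in excess by 0.001444 - 0.001100 = 0.0003448 mol in a total volume of 0.04119 L.
[OH^-] = 0.0003448/0.04119 = 0.008370 M, so pOH = 2.08 and pH = 14.00 - 2.08 = 11.92.

11.92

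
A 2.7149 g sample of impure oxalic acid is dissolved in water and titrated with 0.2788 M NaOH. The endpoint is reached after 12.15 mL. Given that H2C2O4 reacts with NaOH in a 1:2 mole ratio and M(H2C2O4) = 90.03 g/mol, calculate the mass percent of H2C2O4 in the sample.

n(NaOH) = 0.2788 x 0.01215 = 0.003387 mol.
n(H2C2O4) = 0.003387 / 2 = 0.001694 mol.
mass of H2C2O4 = 0.001694 x 90.03 = 0.1525 g.
% purity = 0.1525 / 2.7149 x 100 = 5.62%.

5.62%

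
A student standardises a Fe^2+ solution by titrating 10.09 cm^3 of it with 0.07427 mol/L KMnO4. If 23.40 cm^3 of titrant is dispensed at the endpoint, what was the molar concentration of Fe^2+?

n(KMnO4) = 0.07427 x 0.02340 = 0.001738 mol.
From the balanced equation, 1 mol KMnO4 reacts with 5 mol Fe^2+, so n(Fe^2+) = 0.001738 x 5/1 = 0.008690 mol.
[Fe^2+] = 0.008690 / 0.01009 L = 0.861 M.

0.861 M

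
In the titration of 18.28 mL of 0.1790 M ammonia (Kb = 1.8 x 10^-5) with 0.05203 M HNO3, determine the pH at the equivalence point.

5.32

n(NH3) = 0.1790 x 0.01828 = 0.003272 mol; V(HNO3) at equivalence = 0.003272/0.05203 = 0.06289 L.
At equivalence the base is fully converted to NH4+; total volume = 0.08117 L, so [NH4+] = 0.003272/0.08117 = 0.04031 M.
Ka(NH4+) = Kw/Kb = 1.0e-14 / 1.8 x 10^-5 = 5.56e-10.
[H^+] = sqrt(Ka x [NH4+]) = sqrt(5.56e-10 x 0.04031) = 4.73e-6 M.
pH = -log(4.73e-6) = 5.32.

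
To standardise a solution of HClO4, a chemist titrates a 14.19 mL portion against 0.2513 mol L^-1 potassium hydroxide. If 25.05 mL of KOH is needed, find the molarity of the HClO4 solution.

n(KOH) delivered = 0.2513 x 0.02505 = 0.006295 mol.
For a 1:1 reaction, n(HClO4) = 0.006295 mol.
[HClO4] = 0.006295 mol / 0.01419 L = 0.444 M.

0.444 M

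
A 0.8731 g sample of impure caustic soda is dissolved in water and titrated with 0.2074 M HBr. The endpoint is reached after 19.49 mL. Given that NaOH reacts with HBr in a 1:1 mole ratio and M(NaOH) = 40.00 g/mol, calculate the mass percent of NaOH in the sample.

18.5%

n(HBr) = 0.2074 x 0.01949 = 0.004042 mol.
n(NaOH) = 0.004042 / 1 = 0.004042 mol.
mass of NaOH = 0.004042 x 40.00 = 0.1617 g.
% purity = 0.1617 / 0.8731 x 100 = 18.5%.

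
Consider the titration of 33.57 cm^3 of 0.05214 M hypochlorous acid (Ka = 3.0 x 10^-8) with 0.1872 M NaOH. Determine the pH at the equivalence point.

10.07

n(HClO) = 0.05214 x 0.03357 = 0.001750 mol; V(NaOH) at equivalence = 0.001750/0.1872 = 0.009350 L.
At equivalence all the acid is converted to ClO-; total volume = 0.03357 + 0.009350 = 0.04292 L, so [ClO-] = 0.001750/0.04292 = 0.04078 M.
Kb = Kw/Ka = 1.0e-14 / 3.0 x 10^-8 = 3.33e-7.
[OH^-] = sqrt(Kb x [ClO-]) = sqrt(3.33e-7 x 0.04078) = 0.000117 M.
pOH = 3.93, so pH = 14.00 - 3.93 = 10.07.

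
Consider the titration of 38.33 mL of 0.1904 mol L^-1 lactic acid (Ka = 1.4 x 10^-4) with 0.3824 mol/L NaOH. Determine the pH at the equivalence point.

n(HC3H5O3) = 0.1904 x 0.03833 = 0.007298 mol; V(NaOH) at equivalence = 0.007298/0.3824 = 0.01908 L.
At equivalence all the acid is converted to C3H5O3-; total volume = 0.03833 + 0.01908 = 0.05741 L, so [C3H5O3-] = 0.007298/0.05741 = 0.1271 M.
Kb = Kw/Ka = 1.0e-14 / 1.4 x 10^-4 = 7.14e-11.
[OH^-] = sqrt(Kb x [C3H5O3-]) = sqrt(7.14e-11 x 0.1271) = 3.01e-6 M.
pOH = 5.52, so pH = 14.00 - 5.52 = 8.48.

8.48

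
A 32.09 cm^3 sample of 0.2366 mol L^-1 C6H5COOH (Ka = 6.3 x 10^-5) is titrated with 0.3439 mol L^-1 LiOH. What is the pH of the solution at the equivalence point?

8.67

n(C6H5COOH) = 0.2366 x 0.03209 = 0.007592 mol; V(LiOH) at equivalence = 0.007592/0.3439 = 0.02208 L.
At equivalence all the acid is converted to C6H5COO-; total volume = 0.03209 + 0.02208 = 0.05417 L, so [C6H5COO-] = 0.007592/0.05417 = 0.1402 M.
Kb = Kw/Ka = 1.0e-14 / 6.3 x 10^-5 = 1.59e-10.
[OH^-] = sqrt(Kb x [C6H5COO-]) = sqrt(1.59e-10 x 0.1402) = 4.72e-6 M.
pOH = 5.33, so pH = 14.00 - 5.33 = 8.67.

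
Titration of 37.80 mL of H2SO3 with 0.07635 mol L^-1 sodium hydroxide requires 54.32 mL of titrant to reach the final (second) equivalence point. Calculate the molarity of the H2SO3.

0.0549 M

n(NaOH) = 0.07635 x 0.05432 = 0.004147 mol.
At the final (second) equivalence point, 2 mol OH^- react per mol H2SO3, so n(H2SO3) = 0.004147 / 2 = 0.002074 mol.
[H2SO3] = 0.002074 / 0.03780 L = 0.0549 M.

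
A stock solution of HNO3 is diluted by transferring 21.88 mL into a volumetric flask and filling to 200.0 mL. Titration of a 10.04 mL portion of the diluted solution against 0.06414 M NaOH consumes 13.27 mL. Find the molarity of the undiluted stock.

n(NaOH) = 0.06414 x 0.01327 = 0.0008511 mol.
n(HNO3) in the aliquot = 0.0008511 mol.
[diluted HNO3] = 0.0008511 / 0.01004 = 0.08477 M.
Dilution factor = 200.0/21.88 = 9.141, so [stock] = 0.08477 x 9.141 = 0.775 M.

0.775 M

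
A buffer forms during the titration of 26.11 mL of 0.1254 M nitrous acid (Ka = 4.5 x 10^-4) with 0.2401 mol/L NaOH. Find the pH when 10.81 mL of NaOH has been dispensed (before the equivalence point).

Initial n(HNO2) = 0.1254 x 0.02611 = 0.003274 mol.
n(NaOH) added = 0.2401 x 0.01081 = 0.002595 mol, converting that many moles of HNO2 to NO2-.
Remaining n(HNO2) = 0.0006787 mol; n(NO2-) = 0.002595 mol.
By Henderson-Hasselbalch, pH = pKa + log([A^-]/[HA]) = 3.35 + log(0.002595/0.0006787) = 3.35 + (+0.58) = 3.93.

3.93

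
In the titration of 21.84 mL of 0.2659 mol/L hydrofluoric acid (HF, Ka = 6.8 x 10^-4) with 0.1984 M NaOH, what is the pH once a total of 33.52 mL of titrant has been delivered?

n(acid) = 0.2659 x 0.02184 = 0.005807 mol; n(NaOH) added = 0.1984 x 0.03352 = 0.006650 mol.
Base is in excess by 0.006650 - 0.005807 = 0.0008431 mol in a total volume of 0.05536 L.
[OH^-] = 0.0008431/0.05536 = 0.01523 M, so pOH = 1.82 and pH = 14.00 - 1.82 = 12.18.

12.18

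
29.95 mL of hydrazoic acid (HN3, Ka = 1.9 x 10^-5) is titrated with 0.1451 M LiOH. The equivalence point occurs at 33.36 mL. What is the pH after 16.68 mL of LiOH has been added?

4.72

16.68 mL is exactly half the equivalence volume (33.36/2), i.e. the half-equivalence point.
There, n(HA) = n(A^-), so pH = pKa = -log(1.9 x 10^-5) = 4.72.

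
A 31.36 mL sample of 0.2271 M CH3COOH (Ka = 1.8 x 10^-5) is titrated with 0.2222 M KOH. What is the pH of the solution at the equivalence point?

n(CH3COOH) = 0.2271 x 0.03136 = 0.007122 mol; V(KOH) at equivalence = 0.007122/0.2222 = 0.03205 L.
At equivalence all the acid is converted to CH3COO-; total volume = 0.03136 + 0.03205 = 0.06341 L, so [CH3COO-] = 0.007122/0.06341 = 0.1123 M.
Kb = Kw/Ka = 1.0e-14 / 1.8 x 10^-5 = 5.56e-10.
[OH^-] = sqrt(Kb x [CH3COO-]) = sqrt(5.56e-10 x 0.1123) = 7.90e-6 M.
pOH = 5.10, so pH = 14.00 - 5.10 = 8.90.

8.90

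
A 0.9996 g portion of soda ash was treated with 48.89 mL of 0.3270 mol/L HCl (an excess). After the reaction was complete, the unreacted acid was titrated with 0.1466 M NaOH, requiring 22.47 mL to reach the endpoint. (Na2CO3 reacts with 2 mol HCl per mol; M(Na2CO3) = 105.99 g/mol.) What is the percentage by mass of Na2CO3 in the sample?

Total n(HCl) added = 0.3270 x 0.04889 = 0.01599 mol.
n(NaOH) used = 0.1466 x 0.02247 = 0.003294 mol, which equals the excess n(HCl).
So n(HCl) consumed by the sample = 0.01599 - 0.003294 = 0.01269 mol.
n(Na2CO3) = 0.01269 / 2 = 0.006346 mol.
mass Na2CO3 = 0.006346 x 105.99 = 0.6727 g, so %Na2CO3 = 0.6727/0.9996 x 100 = 67.3%.

67.3%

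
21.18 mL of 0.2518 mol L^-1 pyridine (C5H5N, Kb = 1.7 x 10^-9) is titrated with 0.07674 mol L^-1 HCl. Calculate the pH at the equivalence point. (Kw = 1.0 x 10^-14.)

3.23

n(C5H5N) = 0.2518 x 0.02118 = 0.005333 mol; V(HCl) at equivalence = 0.005333/0.07674 = 0.06950 L.
At equivalence the base is fully converted to C5H5NH+; total volume = 0.09068 L, so [C5H5NH+] = 0.005333/0.09068 = 0.05882 M.
Ka(C5H5NH+) = Kw/Kb = 1.0e-14 / 1.7 x 10^-9 = 5.88e-6.
[H^+] = sqrt(Ka x [C5H5NH+]) = sqrt(5.88e-6 x 0.05882) = 0.000588 M.
pH = -log(0.000588) = 3.23.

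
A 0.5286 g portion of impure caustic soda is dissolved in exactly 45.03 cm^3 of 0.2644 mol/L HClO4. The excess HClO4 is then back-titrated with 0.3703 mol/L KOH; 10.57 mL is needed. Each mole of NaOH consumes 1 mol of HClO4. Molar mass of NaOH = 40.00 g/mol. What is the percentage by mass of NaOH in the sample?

Total n(HClO4) added = 0.2644 x 0.04503 = 0.01191 mol.
n(KOH) used = 0.3703 x 0.01057 = 0.003914 mol, which equals the excess n(HClO4).
So n(HClO4) consumed by the sample = 0.01191 - 0.003914 = 0.007992 mol.
n(NaOH) = 0.007992 / 1 = 0.007992 mol.
mass NaOH = 0.007992 x 40.00 = 0.3197 g, so %NaOH = 0.3197/0.5286 x 100 = 60.5%.

60.5%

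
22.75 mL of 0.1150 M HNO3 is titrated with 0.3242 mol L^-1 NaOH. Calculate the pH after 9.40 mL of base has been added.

12.13

n(acid) = 0.1150 x 0.02275 = 0.002616 mol; n(NaOH) added = 0.3242 x 0.009400 = 0.003047 mol.
Base is in excess by 0.003047 - 0.002616 = 0.0004312 mol in a total volume of 0.03215 L.
[OH^-] = 0.0004312/0.03215 = 0.01341 M, so pOH = 1.87 and pH = 14.00 - 1.87 = 12.13.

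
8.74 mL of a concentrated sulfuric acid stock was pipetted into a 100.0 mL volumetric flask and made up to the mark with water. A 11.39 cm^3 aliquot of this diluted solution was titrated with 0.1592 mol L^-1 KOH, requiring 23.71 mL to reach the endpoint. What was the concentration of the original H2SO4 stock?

n(KOH) = 0.1592 x 0.02371 = 0.003775 mol.
n(H2SO4) in the aliquot = 0.003775 x 1/2 = 0.001887 mol.
[diluted H2SO4] = 0.001887 / 0.01139 = 0.1657 M.
Dilution factor = 100.0/8.740 = 11.44, so [stock] = 0.1657 x 11.44 = 1.90 M.

1.90 M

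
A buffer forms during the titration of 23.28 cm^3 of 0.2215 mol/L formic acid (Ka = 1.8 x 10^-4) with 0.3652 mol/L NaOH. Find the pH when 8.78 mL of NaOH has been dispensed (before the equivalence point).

Initial n(HCOOH) = 0.2215 x 0.02328 = 0.005157 mol.
n(NaOH) added = 0.3652 x 0.008780 = 0.003206 mol, converting that many moles of HCOOH to HCOO-.
Remaining n(HCOOH) = 0.001950 mol; n(HCOO-) = 0.003206 mol.
By Henderson-Hasselbalch, pH = pKa + log([A^-]/[HA]) = 3.74 + log(0.003206/0.001950) = 3.74 + (+0.22) = 3.96.

3.96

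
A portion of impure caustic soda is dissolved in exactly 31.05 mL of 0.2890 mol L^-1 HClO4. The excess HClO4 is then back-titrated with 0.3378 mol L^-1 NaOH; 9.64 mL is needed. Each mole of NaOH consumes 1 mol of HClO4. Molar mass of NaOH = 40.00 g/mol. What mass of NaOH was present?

0.229 g

Total n(HClO4) added = 0.2890 x 0.03105 = 0.008973 mol.
n(NaOH) used = 0.3378 x 0.009640 = 0.003256 mol, which equals the excess n(HClO4).
So n(HClO4) consumed by the sample = 0.008973 - 0.003256 = 0.005717 mol.
n(NaOH) = 0.005717 / 1 = 0.005717 mol.
mass = 0.005717 mol x 40.00 g/mol = 0.229 g.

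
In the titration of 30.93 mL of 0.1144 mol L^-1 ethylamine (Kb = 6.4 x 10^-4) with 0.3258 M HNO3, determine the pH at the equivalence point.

5.94

n(C2H5NH2) = 0.1144 x 0.03093 = 0.003538 mol; V(HNO3) at equivalence = 0.003538/0.3258 = 0.01086 L.
At equivalence the base is fully converted to C2H5NH3+; total volume = 0.04179 L, so [C2H5NH3+] = 0.003538/0.04179 = 0.08467 M.
Ka(C2H5NH3+) = Kw/Kb = 1.0e-14 / 6.4 x 10^-4 = 1.56e-11.
[H^+] = sqrt(Ka x [C2H5NH3+]) = sqrt(1.56e-11 x 0.08467) = 1.15e-6 M.
pH = -log(1.15e-6) = 5.94.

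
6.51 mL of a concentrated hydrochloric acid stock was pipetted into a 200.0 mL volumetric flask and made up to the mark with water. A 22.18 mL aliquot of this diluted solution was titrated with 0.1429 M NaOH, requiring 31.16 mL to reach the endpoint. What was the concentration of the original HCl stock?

n(NaOH) = 0.1429 x 0.03116 = 0.004453 mol.
n(HCl) in the aliquot = 0.004453 mol.
[diluted HCl] = 0.004453 / 0.02218 = 0.2008 M.
Dilution factor = 200.0/6.510 = 30.72, so [stock] = 0.2008 x 30.72 = 6.17 M.

6.17 M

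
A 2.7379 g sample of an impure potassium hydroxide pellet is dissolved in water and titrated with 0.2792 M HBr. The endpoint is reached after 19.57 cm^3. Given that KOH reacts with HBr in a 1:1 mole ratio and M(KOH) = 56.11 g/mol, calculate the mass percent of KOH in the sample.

n(HBr) = 0.2792 x 0.01957 = 0.005464 mol.
n(KOH) = 0.005464 / 1 = 0.005464 mol.
mass of KOH = 0.005464 x 56.11 = 0.3066 g.
% purity = 0.3066 / 2.7379 x 100 = 11.2%.

11.2%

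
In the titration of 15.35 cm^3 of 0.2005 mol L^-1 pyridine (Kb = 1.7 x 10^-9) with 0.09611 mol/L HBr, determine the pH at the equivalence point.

3.21

n(C5H5N) = 0.2005 x 0.01535 = 0.003078 mol; V(HBr) at equivalence = 0.003078/0.09611 = 0.03202 L.
At equivalence the base is fully converted to C5H5NH+; total volume = 0.04737 L, so [C5H5NH+] = 0.003078/0.04737 = 0.06497 M.
Ka(C5H5NH+) = Kw/Kb = 1.0e-14 / 1.7 x 10^-9 = 5.88e-6.
[H^+] = sqrt(Ka x [C5H5NH+]) = sqrt(5.88e-6 x 0.06497) = 0.000618 M.
pH = -log(0.000618) = 3.21.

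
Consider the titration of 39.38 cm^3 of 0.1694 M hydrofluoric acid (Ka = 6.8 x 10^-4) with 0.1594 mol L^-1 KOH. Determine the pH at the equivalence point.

8.04

n(HF) = 0.1694 x 0.03938 = 0.006671 mol; V(KOH) at equivalence = 0.006671/0.1594 = 0.04185 L.
At equivalence all the acid is converted to F-; total volume = 0.03938 + 0.04185 = 0.08123 L, so [F-] = 0.006671/0.08123 = 0.08212 M.
Kb = Kw/Ka = 1.0e-14 / 6.8 x 10^-4 = 1.47e-11.
[OH^-] = sqrt(Kb x [F-]) = sqrt(1.47e-11 x 0.08212) = 1.10e-6 M.
pOH = 5.96, so pH = 14.00 - 5.96 = 8.04.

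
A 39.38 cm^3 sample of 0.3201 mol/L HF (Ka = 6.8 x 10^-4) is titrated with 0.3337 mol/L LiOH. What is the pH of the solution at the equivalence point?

8.19

n(HF) = 0.3201 x 0.03938 = 0.01261 mol; V(LiOH) at equivalence = 0.01261/0.3337 = 0.03778 L.
At equivalence all the acid is converted to F-; total volume = 0.03938 + 0.03778 = 0.07716 L, so [F-] = 0.01261/0.07716 = 0.1634 M.
Kb = Kw/Ka = 1.0e-14 / 6.8 x 10^-4 = 1.47e-11.
[OH^-] = sqrt(Kb x [F-]) = sqrt(1.47e-11 x 0.1634) = 1.55e-6 M.
pOH = 5.81, so pH = 14.00 - 5.81 = 8.19.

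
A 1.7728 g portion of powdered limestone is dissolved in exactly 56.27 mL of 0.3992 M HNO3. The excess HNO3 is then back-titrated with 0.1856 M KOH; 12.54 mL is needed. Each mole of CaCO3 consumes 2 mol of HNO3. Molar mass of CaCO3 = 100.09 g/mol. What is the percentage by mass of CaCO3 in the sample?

56.8%

Total n(HNO3) added = 0.3992 x 0.05627 = 0.02246 mol.
n(KOH) used = 0.1856 x 0.01254 = 0.002327 mol, which equals the excess n(HNO3).
So n(HNO3) consumed by the sample = 0.02246 - 0.002327 = 0.02014 mol.
n(CaCO3) = 0.02014 / 2 = 0.01007 mol.
mass CaCO3 = 0.01007 x 100.09 = 1.008 g, so %CaCO3 = 1.008/1.7728 x 100 = 56.8%.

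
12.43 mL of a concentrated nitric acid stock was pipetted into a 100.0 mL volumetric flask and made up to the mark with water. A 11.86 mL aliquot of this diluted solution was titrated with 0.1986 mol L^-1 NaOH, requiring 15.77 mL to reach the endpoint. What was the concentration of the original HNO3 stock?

n(NaOH) = 0.1986 x 0.01577 = 0.003132 mol.
n(HNO3) in the aliquot = 0.003132 mol.
[diluted HNO3] = 0.003132 / 0.01186 = 0.2641 M.
Dilution factor = 100.0/12.43 = 8.045, so [stock] = 0.2641 x 8.045 = 2.12 M.

2.12 M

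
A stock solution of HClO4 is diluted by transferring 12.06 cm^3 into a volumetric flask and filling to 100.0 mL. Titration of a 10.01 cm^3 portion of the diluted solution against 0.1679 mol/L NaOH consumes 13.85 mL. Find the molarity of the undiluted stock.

n(NaOH) = 0.1679 x 0.01385 = 0.002325 mol.
n(HClO4) in the aliquot = 0.002325 mol.
[diluted HClO4] = 0.002325 / 0.01001 = 0.2323 M.
Dilution factor = 100.0/12.06 = 8.292, so [stock] = 0.2323 x 8.292 = 1.93 M.

1.93 M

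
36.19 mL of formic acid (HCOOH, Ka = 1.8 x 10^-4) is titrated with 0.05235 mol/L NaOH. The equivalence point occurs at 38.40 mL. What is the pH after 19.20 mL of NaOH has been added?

19.20 mL is exactly half the equivalence volume (38.40/2), i.e. the half-equivalence point.
There, n(HA) = n(A^-), so pH = pKa = -log(1.8 x 10^-4) = 3.74.

3.74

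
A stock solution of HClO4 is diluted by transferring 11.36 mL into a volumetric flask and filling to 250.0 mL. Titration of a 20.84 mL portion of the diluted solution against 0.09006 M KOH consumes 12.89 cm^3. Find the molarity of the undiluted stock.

n(KOH) = 0.09006 x 0.01289 = 0.001161 mol.
n(HClO4) in the aliquot = 0.001161 mol.
[diluted HClO4] = 0.001161 / 0.02084 = 0.05570 M.
Dilution factor = 250.0/11.36 = 22.01, so [stock] = 0.05570 x 22.01 = 1.23 M.

1.23 M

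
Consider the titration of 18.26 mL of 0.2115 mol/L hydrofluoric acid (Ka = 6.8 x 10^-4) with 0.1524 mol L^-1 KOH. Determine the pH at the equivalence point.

8.06

n(HF) = 0.2115 x 0.01826 = 0.003862 mol; V(KOH) at equivalence = 0.003862/0.1524 = 0.02534 L.
At equivalence all the acid is converted to F-; total volume = 0.01826 + 0.02534 = 0.04360 L, so [F-] = 0.003862/0.04360 = 0.08858 M.
Kb = Kw/Ka = 1.0e-14 / 6.8 x 10^-4 = 1.47e-11.
[OH^-] = sqrt(Kb x [F-]) = sqrt(1.47e-11 x 0.08858) = 1.14e-6 M.
pOH = 5.94, so pH = 14.00 - 5.94 = 8.06.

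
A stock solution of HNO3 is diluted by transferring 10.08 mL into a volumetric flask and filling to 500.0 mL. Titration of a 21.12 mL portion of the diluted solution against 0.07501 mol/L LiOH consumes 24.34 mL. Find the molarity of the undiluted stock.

n(LiOH) = 0.07501 x 0.02434 = 0.001826 mol.
n(HNO3) in the aliquot = 0.001826 mol.
[diluted HNO3] = 0.001826 / 0.02112 = 0.08645 M.
Dilution factor = 500.0/10.08 = 49.60, so [stock] = 0.08645 x 49.60 = 4.29 M.

4.29 M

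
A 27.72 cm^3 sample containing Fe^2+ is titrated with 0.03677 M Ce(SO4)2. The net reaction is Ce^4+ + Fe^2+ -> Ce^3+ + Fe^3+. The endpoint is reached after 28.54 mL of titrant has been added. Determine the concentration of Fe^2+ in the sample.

n(Ce(SO4)2) = 0.03677 x 0.02854 = 0.001049 mol.
From the balanced equation, 1 mol Ce(SO4)2 reacts with 1 mol Fe^2+, so n(Fe^2+) = 0.001049 x 1/1 = 0.001049 mol.
[Fe^2+] = 0.001049 / 0.02772 L = 0.0379 M.

0.0379 M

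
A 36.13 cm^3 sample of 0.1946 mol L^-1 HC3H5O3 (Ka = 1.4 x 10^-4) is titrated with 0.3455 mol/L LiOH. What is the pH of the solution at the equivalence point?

n(HC3H5O3) = 0.1946 x 0.03613 = 0.007031 mol; V(LiOH) at equivalence = 0.007031/0.3455 = 0.02035 L.
At equivalence all the acid is converted to C3H5O3-; total volume = 0.03613 + 0.02035 = 0.05648 L, so [C3H5O3-] = 0.007031/0.05648 = 0.1245 M.
Kb = Kw/Ka = 1.0e-14 / 1.4 x 10^-4 = 7.14e-11.
[OH^-] = sqrt(Kb x [C3H5O3-]) = sqrt(7.14e-11 x 0.1245) = 2.98e-6 M.
pOH = 5.53, so pH = 14.00 - 5.53 = 8.47.

8.47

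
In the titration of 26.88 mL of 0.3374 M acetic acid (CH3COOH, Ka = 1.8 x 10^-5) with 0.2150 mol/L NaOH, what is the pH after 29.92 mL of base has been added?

Initial n(CH3COOH) = 0.3374 x 0.02688 = 0.009069 mol.
n(NaOH) added = 0.2150 x 0.02992 = 0.006433 mol, converting that many moles of CH3COOH to CH3COO-.
Remaining n(CH3COOH) = 0.002637 mol; n(CH3COO-) = 0.006433 mol.
By Henderson-Hasselbalch, pH = pKa + log([A^-]/[HA]) = 4.74 + log(0.006433/0.002637) = 4.74 + (+0.39) = 5.13.

5.13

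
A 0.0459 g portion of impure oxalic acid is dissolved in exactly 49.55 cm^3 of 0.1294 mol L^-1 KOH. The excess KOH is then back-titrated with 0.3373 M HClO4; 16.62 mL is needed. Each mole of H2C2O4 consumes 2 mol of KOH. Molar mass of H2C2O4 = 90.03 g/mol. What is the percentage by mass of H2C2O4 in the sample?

79.0%

Total n(KOH) added = 0.1294 x 0.04955 = 0.006412 mol.
n(HClO4) used = 0.3373 x 0.01662 = 0.005606 mol, which equals the excess n(KOH).
So n(KOH) consumed by the sample = 0.006412 - 0.005606 = 0.0008058 mol.
n(H2C2O4) = 0.0008058 / 2 = 0.0004029 mol.
mass H2C2O4 = 0.0004029 x 90.03 = 0.03628 g, so %H2C2O4 = 0.03628/0.0459 x 100 = 79.0%.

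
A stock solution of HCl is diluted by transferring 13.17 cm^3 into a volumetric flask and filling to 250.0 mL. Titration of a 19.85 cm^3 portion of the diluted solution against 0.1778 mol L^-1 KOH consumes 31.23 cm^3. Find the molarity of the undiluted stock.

n(KOH) = 0.1778 x 0.03123 = 0.005553 mol.
n(HCl) in the aliquot = 0.005553 mol.
[diluted HCl] = 0.005553 / 0.01985 = 0.2797 M.
Dilution factor = 250.0/13.17 = 18.98, so [stock] = 0.2797 x 18.98 = 5.31 M.

5.31 M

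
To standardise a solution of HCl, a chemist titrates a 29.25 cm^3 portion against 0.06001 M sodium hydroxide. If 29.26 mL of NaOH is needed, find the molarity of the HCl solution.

0.0600 M

n(NaOH) delivered = 0.06001 x 0.02926 = 0.001756 mol.
For a 1:1 reaction, n(HCl) = 0.001756 mol.
[HCl] = 0.001756 mol / 0.02925 L = 0.0600 M.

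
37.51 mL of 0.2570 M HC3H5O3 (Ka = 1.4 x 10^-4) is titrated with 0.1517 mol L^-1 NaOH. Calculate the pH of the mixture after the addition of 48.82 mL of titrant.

Initial n(HC3H5O3) = 0.2570 x 0.03751 = 0.009640 mol.
n(NaOH) added = 0.1517 x 0.04882 = 0.007406 mol, converting that many moles of HC3H5O3 to C3H5O3-.
Remaining n(HC3H5O3) = 0.002234 mol; n(C3H5O3-) = 0.007406 mol.
By Henderson-Hasselbalch, pH = pKa + log([A^-]/[HA]) = 3.85 + log(0.007406/0.002234) = 3.85 + (+0.52) = 4.37.

4.37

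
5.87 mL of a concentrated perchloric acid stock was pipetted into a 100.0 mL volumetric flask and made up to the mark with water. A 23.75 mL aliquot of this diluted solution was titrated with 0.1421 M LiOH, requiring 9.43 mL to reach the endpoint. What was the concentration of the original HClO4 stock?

0.961 M

n(LiOH) = 0.1421 x 0.009430 = 0.001340 mol.
n(HClO4) in the aliquot = 0.001340 mol.
[diluted HClO4] = 0.001340 / 0.02375 = 0.05642 M.
Dilution factor = 100.0/5.870 = 17.04, so [stock] = 0.05642 x 17.04 = 0.961 M.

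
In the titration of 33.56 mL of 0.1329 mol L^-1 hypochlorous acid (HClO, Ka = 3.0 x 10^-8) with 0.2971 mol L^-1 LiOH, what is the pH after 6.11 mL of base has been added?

Initial n(HClO) = 0.1329 x 0.03356 = 0.004460 mol.
n(LiOH) added = 0.2971 x 0.006110 = 0.001815 mol, converting that many moles of HClO to ClO-.
Remaining n(HClO) = 0.002645 mol; n(ClO-) = 0.001815 mol.
By Henderson-Hasselbalch, pH = pKa + log([A^-]/[HA]) = 7.52 + log(0.001815/0.002645) = 7.52 + (-0.16) = 7.36.

7.36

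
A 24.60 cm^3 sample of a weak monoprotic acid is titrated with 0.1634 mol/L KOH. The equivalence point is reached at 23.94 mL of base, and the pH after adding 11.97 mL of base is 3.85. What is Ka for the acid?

11.97 mL is half of the equivalence volume, so this is the half-equivalence point where [HA] = [A^-].
At half-equivalence pH = pKa, so pKa = 3.85.
Ka = 10^(-3.85) = 1.4 x 10^-4.

1.4 x 10^-4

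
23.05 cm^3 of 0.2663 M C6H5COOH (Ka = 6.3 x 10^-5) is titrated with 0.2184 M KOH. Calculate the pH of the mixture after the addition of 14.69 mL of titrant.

Initial n(C6H5COOH) = 0.2663 x 0.02305 = 0.006138 mol.
n(KOH) added = 0.2184 x 0.01469 = 0.003208 mol, converting that many moles of C6H5COOH to C6H5COO-.
Remaining n(C6H5COOH) = 0.002930 mol; n(C6H5COO-) = 0.003208 mol.
By Henderson-Hasselbalch, pH = pKa + log([A^-]/[HA]) = 4.20 + log(0.003208/0.002930) = 4.20 + (+0.04) = 4.24.

4.24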